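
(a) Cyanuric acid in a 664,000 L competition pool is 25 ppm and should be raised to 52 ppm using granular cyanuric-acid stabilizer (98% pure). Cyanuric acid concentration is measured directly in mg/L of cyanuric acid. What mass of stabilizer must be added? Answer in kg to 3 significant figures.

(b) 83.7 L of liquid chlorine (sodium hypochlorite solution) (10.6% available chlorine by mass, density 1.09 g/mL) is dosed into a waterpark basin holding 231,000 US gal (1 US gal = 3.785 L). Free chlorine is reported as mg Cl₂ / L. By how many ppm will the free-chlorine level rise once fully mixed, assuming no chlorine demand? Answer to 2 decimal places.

(a) 18.3 kg; (b) 11.06 ppm

(a) CYA to add: (52 − 25) = 27 mg/L × 664,000 L = 17,930 g cyanuric acid.
(a) At 98% purity: 17,930 / 0.98 = 18,290 g product.

(b) Volume: 231,000 US gal × 3.785 L/gal = 874,335 L.
(b) Mass of solution: 83.7 L × 1000 mL/L × 1.09 g/mL = 91,230 g.
(b) Available chlorine delivered: 91,230 g × 0.106 = 9671 g as Cl₂.
(b) Concentration rise: 9671 g / 874,335 L = 11.06 mg/L = 11.06 ppm.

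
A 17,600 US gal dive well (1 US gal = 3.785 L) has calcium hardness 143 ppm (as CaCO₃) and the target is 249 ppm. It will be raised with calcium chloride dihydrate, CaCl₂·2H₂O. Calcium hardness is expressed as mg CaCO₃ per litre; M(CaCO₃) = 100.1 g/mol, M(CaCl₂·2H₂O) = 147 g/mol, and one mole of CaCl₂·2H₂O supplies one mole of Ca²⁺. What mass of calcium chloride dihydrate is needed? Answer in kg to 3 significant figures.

10.4 kg

Volume: 17,600 US gal × 3.785 L/gal = 66,616 L.
Hardness to add: (249 − 143) = 106 mg/L as CaCO₃ × 66,616 L = 7061 g as CaCO₃.
Moles of Ca²⁺ (1 mol Ca²⁺ ≡ 1 mol CaCO₃): 7061 / 100.1 g/mol = 70.54 mol.
Mass of CaCl₂·2H₂O: 70.54 × 147 = 10,370 g.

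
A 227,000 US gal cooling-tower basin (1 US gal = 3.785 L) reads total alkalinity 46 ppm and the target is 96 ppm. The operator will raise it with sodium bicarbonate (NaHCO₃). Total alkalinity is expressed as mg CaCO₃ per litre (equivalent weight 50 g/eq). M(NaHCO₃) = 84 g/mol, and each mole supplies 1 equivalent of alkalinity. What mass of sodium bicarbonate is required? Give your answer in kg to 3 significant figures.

Volume: 227,000 US gal × 3.785 L/gal = 859,195 L.
Alkalinity to add: (96 − 46) = 50 mg/L as CaCO₃ × 859,195 L = 42,960 g as CaCO₃.
Equivalents: 42,960 g ÷ 50 g/eq = 859.2 eq.
NaHCO₃ supplies 1 eq per mole → 859.2 mol.
Mass: 859.2 mol × 84 g/mol = 72,170 g.

72.2 kg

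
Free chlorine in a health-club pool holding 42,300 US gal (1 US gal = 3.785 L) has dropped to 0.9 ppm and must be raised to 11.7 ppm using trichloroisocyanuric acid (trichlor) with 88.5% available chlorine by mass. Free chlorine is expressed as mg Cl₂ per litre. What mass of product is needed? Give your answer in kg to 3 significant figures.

Volume: 42,300 US gal × 3.785 L/gal = 160,106 L.
Chlorine deficit: 11.7 − 0.9 = 10.8 ppm = 10.8 mg/L as Cl₂.
Cl₂ equivalent needed: 10.8 mg/L × 160,106 L = 1,729,000 mg = 1729 g.
Product at 88.5% available chlorine: 1729 / 0.885 = 1954 g.

1.95 kg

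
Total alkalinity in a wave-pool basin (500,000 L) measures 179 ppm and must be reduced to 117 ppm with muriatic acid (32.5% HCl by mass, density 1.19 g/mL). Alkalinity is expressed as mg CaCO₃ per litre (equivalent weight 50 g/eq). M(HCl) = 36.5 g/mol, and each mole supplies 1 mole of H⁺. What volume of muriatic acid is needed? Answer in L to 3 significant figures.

Alkalinity to neutralize: (179 − 117) = 62 mg/L as CaCO₃ × 500,000 L = 31,000 g as CaCO₃.
Equivalents of H⁺ required: 31,000 ÷ 50 g/eq = 620 eq = 620 mol HCl.
Mass of HCl: 620 × 36.5 = 22,630 g.
Mass of 32.5% solution: 22,630 / 0.325 = 69,630 g.
Volume: 69,630 g ÷ 1.19 g/mL = 58,510 mL.

58.5 L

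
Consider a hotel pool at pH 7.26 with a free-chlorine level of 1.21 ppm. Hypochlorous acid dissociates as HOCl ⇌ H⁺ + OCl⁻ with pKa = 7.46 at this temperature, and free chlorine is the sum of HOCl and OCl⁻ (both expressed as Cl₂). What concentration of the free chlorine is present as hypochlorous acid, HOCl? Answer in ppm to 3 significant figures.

0.742 ppm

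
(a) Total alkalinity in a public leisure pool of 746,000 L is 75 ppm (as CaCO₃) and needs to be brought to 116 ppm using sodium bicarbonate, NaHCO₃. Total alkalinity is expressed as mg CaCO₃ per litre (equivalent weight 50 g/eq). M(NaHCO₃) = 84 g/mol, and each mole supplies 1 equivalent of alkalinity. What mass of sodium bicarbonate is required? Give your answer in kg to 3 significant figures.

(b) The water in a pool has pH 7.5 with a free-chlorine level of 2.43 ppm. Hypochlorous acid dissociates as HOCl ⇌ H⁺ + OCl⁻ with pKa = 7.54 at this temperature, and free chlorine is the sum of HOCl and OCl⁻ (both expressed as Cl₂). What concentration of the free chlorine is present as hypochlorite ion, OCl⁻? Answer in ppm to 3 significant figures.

(a) Alkalinity to add: (116 − 75) = 41 mg/L as CaCO₃ × 746,000 L = 30,590 g as CaCO₃.
(a) Equivalents: 30,590 g ÷ 50 g/eq = 611.7 eq.
(a) NaHCO₃ supplies 1 eq per mole → 611.7 mol.
(a) Mass: 611.7 mol × 84 g/mol = 51,380 g.

(b) [OCl⁻]/[HOCl] = 10^(pH − pKa) = 10^(7.5 − 7.54) = 10^-0.04 = 0.912.
(b) Fraction as HOCl = 1 / (1 + 0.912) = 0.523.
(b) OCl⁻ = (1 − 0.523) × 2.43 ppm = 1.159 ppm.

(a) 51.4 kg; (b) 1.16 ppm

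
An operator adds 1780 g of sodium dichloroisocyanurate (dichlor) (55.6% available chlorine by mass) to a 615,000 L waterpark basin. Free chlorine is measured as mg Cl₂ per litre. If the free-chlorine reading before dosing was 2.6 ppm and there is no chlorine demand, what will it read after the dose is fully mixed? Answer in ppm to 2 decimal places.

Available chlorine delivered: 1780 g × 0.556 = 989.7 g as Cl₂.
Concentration rise: 989.7 g / 615,000 L = 1.609 mg/L = 1.61 ppm.
Final FC: 2.6 + 1.61 = 4.21 ppm.

4.21 ppm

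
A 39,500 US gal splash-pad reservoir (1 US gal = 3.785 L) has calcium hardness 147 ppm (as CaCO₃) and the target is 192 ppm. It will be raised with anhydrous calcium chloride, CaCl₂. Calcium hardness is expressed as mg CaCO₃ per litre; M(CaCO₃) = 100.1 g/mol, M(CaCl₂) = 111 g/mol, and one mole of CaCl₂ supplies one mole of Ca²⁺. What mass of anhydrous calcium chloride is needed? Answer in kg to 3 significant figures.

Volume: 39,500 US gal × 3.785 L/gal = 149,508 L.
Hardness to add: (192 − 147) = 45 mg/L as CaCO₃ × 149,508 L = 6728 g as CaCO₃.
Moles of Ca²⁺ (1 mol Ca²⁺ ≡ 1 mol CaCO₃): 6728 / 100.1 g/mol = 67.21 mol.
Mass of CaCl₂: 67.21 × 111 = 7460 g.

7.46 kg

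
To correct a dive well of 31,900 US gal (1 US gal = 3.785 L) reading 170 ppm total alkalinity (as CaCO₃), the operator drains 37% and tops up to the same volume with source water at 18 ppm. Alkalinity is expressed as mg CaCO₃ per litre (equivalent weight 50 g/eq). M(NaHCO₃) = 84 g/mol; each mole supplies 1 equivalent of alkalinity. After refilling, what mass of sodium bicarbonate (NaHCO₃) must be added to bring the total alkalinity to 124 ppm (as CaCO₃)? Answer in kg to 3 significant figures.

Volume: 31,900 US gal × 3.785 L/gal = 120,742 L.
After draining 37% and refilling: 170 × 0.63 + 18 × 0.37 = 113.76 ppm.
Deficit to target: 124 − 113.76 = 10.24 mg/L.
As CaCO₃: 10.24 mg/L × 120,742 L = 1236 g; ÷ 50 g/eq ÷ 1 = 24.73 mol NaHCO₃.
Mass: 24.73 × 84 = 2077 g.

2.08 kg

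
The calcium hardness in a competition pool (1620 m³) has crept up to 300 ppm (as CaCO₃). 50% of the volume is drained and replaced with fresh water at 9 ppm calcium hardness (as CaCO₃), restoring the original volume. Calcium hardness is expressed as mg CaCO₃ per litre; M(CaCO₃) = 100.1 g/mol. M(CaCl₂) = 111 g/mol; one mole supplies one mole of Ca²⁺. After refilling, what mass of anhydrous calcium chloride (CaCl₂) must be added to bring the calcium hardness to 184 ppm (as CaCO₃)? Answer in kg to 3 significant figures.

Volume: 1620 m³ = 1,620,000 L.
After draining 50% and refilling: 300 × 0.50 + 9 × 0.50 = 154.5 ppm.
Deficit to target: 184 − 154.5 = 29.5 mg/L.
As CaCO₃: 29.5 mg/L × 1,620,000 L = 47,790 g; ÷ 100.1 = 477.4 mol Ca²⁺.
Mass: 477.4 × 111 = 52,990 g.

53.0 kg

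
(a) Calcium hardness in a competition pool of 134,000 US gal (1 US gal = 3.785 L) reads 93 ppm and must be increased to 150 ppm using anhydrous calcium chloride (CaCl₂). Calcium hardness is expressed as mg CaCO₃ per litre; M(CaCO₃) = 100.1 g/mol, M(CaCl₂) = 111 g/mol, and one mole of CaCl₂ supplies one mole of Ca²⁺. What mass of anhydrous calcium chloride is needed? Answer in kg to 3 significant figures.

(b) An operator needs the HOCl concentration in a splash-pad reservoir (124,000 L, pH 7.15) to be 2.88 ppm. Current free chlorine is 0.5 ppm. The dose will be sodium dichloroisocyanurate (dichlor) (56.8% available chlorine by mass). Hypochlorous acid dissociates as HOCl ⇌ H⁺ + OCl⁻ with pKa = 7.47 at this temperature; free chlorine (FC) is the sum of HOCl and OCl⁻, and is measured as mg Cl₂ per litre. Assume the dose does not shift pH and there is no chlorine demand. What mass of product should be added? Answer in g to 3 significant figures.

(a) Volume: 134,000 US gal × 3.785 L/gal = 507,190 L.
(a) Hardness to add: (150 − 93) = 57 mg/L as CaCO₃ × 507,190 L = 28,910 g as CaCO₃.
(a) Moles of Ca²⁺ (1 mol Ca²⁺ ≡ 1 mol CaCO₃): 28,910 / 100.1 g/mol = 288.8 mol.
(a) Mass of CaCl₂: 288.8 × 111 = 32,060 g.

(b) [OCl⁻]/[HOCl] = 10^(pH − pKa) = 10^(7.15 − 7.47) = 0.4786; fraction as HOCl = 1/(1 + 0.4786) = 0.6763.
(b) Free chlorine required for 2.88 ppm HOCl: 2.88 / 0.6763 = 4.258 ppm.
(b) FC to add: 4.258 − 0.5 = 3.758 mg/L as Cl₂.
(b) Cl₂ equivalent: 3.758 mg/L × 124,000 L = 466 g.
(b) Product at 56.8% available Cl: 466 / 0.568 = 820.5 g.

(a) 32.1 kg; (b) 821 g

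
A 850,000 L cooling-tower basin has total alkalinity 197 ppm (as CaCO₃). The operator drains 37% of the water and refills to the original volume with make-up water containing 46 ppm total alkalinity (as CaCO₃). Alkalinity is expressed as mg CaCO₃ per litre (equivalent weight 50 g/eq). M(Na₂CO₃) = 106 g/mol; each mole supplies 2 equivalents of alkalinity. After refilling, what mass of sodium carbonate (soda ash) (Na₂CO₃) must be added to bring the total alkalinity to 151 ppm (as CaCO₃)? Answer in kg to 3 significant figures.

8.89 kg

After draining 37% and refilling: 197 × 0.63 + 46 × 0.37 = 141.13 ppm.
Deficit to target: 151 − 141.13 = 9.87 mg/L.
As CaCO₃: 9.87 mg/L × 850,000 L = 8390 g; ÷ 50 g/eq ÷ 2 = 83.9 mol Na₂CO₃.
Mass: 83.9 × 106 = 8893 g.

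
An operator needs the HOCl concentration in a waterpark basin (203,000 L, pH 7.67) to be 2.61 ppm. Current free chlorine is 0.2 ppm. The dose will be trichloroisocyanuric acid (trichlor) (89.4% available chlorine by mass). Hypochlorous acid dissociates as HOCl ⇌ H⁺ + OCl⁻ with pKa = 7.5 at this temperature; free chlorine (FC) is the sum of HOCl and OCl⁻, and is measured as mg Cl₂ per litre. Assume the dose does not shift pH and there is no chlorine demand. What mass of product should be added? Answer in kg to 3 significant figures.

[OCl⁻]/[HOCl] = 10^(pH − pKa) = 10^(7.67 − 7.5) = 1.479; fraction as HOCl = 1/(1 + 1.479) = 0.4034.
Free chlorine required for 2.61 ppm HOCl: 2.61 / 0.4034 = 6.47 ppm.
FC to add: 6.47 − 0.2 = 6.27 mg/L as Cl₂.
Cl₂ equivalent: 6.27 mg/L × 203,000 L = 1273 g.
Product at 89.4% available Cl: 1273 / 0.894 = 1424 g.

1.42 kg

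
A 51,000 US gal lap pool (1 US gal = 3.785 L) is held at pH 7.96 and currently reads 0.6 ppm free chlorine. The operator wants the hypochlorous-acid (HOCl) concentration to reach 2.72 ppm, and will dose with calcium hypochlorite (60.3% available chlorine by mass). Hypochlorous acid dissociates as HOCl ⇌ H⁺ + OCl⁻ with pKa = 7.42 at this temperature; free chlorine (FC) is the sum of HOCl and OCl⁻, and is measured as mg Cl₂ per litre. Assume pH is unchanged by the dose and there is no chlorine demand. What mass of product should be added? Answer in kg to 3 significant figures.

3.70 kg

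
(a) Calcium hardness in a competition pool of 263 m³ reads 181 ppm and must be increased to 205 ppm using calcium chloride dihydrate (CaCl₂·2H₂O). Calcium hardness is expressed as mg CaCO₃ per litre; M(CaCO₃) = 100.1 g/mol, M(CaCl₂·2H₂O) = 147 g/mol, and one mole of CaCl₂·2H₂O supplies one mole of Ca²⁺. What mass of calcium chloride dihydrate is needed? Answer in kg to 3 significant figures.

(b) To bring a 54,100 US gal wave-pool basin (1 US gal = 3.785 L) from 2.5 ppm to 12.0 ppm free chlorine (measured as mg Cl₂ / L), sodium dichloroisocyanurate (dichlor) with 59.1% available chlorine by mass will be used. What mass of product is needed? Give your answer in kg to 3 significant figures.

(a) Volume: 263 m³ = 263,000 L.
(a) Hardness to add: (205 − 181) = 24 mg/L as CaCO₃ × 263,000 L = 6312 g as CaCO₃.
(a) Moles of Ca²⁺ (1 mol Ca²⁺ ≡ 1 mol CaCO₃): 6312 / 100.1 g/mol = 63.06 mol.
(a) Mass of CaCl₂·2H₂O: 63.06 × 147 = 9269 g.

(b) Volume: 54,100 US gal × 3.785 L/gal = 204,768 L.
(b) Chlorine deficit: 12.0 − 2.5 = 9.5 ppm = 9.5 mg/L as Cl₂.
(b) Cl₂ equivalent needed: 9.5 mg/L × 204,768 L = 1,945,000 mg = 1945 g.
(b) Product at 59.1% available chlorine: 1945 / 0.591 = 3292 g.

(a) 9.27 kg; (b) 3.29 kg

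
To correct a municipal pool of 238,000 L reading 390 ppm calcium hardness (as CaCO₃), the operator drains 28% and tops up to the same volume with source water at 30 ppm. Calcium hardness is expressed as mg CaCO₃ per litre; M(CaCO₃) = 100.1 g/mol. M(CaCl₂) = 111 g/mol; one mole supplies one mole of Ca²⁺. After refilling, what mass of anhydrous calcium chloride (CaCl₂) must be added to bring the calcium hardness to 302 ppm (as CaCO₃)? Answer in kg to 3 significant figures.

3.38 kg

After draining 28% and refilling: 390 × 0.72 + 30 × 0.28 = 289.2 ppm.
Deficit to target: 302 − 289.2 = 12.8 mg/L.
As CaCO₃: 12.8 mg/L × 238,000 L = 3046 g; ÷ 100.1 = 30.43 mol Ca²⁺.
Mass: 30.43 × 111 = 3378 g.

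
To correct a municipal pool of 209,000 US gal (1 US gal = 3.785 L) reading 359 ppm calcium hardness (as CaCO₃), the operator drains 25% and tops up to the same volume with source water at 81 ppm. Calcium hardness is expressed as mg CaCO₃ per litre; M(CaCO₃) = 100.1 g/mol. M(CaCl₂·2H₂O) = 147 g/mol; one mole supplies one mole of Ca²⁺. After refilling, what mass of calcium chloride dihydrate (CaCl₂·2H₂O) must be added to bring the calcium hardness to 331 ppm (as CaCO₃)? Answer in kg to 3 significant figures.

Volume: 209,000 US gal × 3.785 L/gal = 791,065 L.
After draining 25% and refilling: 359 × 0.75 + 81 × 0.25 = 289.5 ppm.
Deficit to target: 331 − 289.5 = 41.5 mg/L.
As CaCO₃: 41.5 mg/L × 791,065 L = 32,830 g; ÷ 100.1 = 328 mol Ca²⁺.
Mass: 328 × 147 = 48,210 g.

48.2 kg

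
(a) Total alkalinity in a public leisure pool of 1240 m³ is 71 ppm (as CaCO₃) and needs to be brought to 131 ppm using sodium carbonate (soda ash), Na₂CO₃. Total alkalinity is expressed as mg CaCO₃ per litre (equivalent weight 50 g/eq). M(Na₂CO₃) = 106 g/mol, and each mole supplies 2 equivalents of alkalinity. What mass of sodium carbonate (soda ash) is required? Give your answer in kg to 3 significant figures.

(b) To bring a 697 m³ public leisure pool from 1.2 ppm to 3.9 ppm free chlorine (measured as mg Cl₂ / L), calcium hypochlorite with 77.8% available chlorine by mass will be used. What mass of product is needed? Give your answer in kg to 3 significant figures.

(a) Volume: 1240 m³ = 1,240,000 L.
(a) Alkalinity to add: (131 − 71) = 60 mg/L as CaCO₃ × 1,240,000 L = 74,400 g as CaCO₃.
(a) Equivalents: 74,400 g ÷ 50 g/eq = 1488 eq.
(a) Each mole of Na₂CO₃ supplies 2 eq, so 1488 / 2 = 744 mol.
(a) Mass: 744 mol × 106 g/mol = 78,860 g.

(b) Volume: 697 m³ = 697,000 L.
(b) Chlorine deficit: 3.9 − 1.2 = 2.7 ppm = 2.7 mg/L as Cl₂.
(b) Cl₂ equivalent needed: 2.7 mg/L × 697,000 L = 1,882,000 mg = 1882 g.
(b) Product at 77.8% available chlorine: 1882 / 0.778 = 2419 g.

(a) 78.9 kg; (b) 2.42 kg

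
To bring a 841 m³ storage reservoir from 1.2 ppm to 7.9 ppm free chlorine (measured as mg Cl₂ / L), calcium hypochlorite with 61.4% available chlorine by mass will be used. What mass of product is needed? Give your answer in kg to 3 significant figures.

9.18 kg

Volume: 841 m³ = 841,000 L.
Chlorine deficit: 7.9 − 1.2 = 6.7 ppm = 6.7 mg/L as Cl₂.
Cl₂ equivalent needed: 6.7 mg/L × 841,000 L = 5,635,000 mg = 5635 g.
Product at 61.4% available chlorine: 5635 / 0.614 = 9177 g.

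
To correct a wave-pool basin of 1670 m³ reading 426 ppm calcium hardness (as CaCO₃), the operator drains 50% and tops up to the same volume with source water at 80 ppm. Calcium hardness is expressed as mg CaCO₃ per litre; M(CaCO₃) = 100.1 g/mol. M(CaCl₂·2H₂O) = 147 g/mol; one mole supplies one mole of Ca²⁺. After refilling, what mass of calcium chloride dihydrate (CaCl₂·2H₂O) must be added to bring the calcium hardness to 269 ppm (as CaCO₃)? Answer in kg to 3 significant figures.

39.2 kg

Volume: 1670 m³ = 1,670,000 L.
After draining 50% and refilling: 426 × 0.50 + 80 × 0.50 = 253 ppm.
Deficit to target: 269 − 253 = 16 mg/L.
As CaCO₃: 16 mg/L × 1,670,000 L = 26,720 g; ÷ 100.1 = 266.9 mol Ca²⁺.
Mass: 266.9 × 147 = 39,240 g.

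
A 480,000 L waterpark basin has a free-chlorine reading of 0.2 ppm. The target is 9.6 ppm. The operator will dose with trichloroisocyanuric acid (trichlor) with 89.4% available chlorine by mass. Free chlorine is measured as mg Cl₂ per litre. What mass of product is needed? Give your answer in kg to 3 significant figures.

Chlorine deficit: 9.6 − 0.2 = 9.4 ppm = 9.4 mg/L as Cl₂.
Cl₂ equivalent needed: 9.4 mg/L × 480,000 L = 4,512,000 mg = 4512 g.
Product at 89.4% available chlorine: 4512 / 0.894 = 5047 g.

5.05 kg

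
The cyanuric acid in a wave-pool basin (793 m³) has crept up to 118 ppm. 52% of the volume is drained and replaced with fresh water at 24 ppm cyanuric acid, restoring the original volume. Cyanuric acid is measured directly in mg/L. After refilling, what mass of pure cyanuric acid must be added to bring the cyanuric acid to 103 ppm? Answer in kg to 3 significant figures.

26.9 kg

Volume: 793 m³ = 793,000 L.
After draining 52% and refilling: 118 × 0.48 + 24 × 0.52 = 69.12 ppm.
Deficit to target: 103 − 69.12 = 33.88 mg/L.
Mass: 33.88 mg/L × 793,000 L = 26,870 g cyanuric acid.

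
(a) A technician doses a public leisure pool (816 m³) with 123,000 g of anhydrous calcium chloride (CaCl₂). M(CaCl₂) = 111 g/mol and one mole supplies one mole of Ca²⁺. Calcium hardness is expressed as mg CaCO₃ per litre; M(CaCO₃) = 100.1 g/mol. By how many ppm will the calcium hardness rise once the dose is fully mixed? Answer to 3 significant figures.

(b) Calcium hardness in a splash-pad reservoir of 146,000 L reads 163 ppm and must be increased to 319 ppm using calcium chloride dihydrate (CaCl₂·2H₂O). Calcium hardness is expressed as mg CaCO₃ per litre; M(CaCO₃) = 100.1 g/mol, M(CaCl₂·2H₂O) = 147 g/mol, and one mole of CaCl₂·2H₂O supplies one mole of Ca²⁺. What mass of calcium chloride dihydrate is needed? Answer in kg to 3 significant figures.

(a) 136 ppm; (b) 33.4 kg

(a) Volume: 816 m³ = 816,000 L.
(a) Moles of Ca²⁺: 123,000 g ÷ 111 g/mol = 1108 mol.
(a) As CaCO₃: 1108 mol × 100.1 g/mol = 110,900 g.
(a) Rise: 110,900 g / 816,000 L × 1000 = 135.9 mg/L.

(b) Hardness to add: (319 − 163) = 156 mg/L as CaCO₃ × 146,000 L = 22,780 g as CaCO₃.
(b) Moles of Ca²⁺ (1 mol Ca²⁺ ≡ 1 mol CaCO₃): 22,780 / 100.1 g/mol = 227.5 mol.
(b) Mass of CaCl₂·2H₂O: 227.5 × 147 = 33,450 g.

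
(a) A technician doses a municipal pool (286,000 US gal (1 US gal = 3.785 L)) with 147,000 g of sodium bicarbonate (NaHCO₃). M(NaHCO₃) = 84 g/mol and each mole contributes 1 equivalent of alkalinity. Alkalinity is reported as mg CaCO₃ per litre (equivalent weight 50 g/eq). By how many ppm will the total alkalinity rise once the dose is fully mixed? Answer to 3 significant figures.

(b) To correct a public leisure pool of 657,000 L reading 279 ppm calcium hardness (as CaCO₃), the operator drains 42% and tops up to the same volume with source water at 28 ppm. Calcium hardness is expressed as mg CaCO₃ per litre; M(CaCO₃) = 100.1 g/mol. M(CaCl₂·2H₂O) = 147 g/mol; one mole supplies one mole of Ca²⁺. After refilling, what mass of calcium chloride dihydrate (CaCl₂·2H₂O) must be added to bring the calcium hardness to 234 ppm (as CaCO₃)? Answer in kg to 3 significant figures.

(a) Volume: 286,000 US gal × 3.785 L/gal = 1,082,510 L.
(a) Moles of NaHCO₃: 147,000 g ÷ 84 g/mol = 1750 mol → 1750 eq of alkalinity.
(a) As CaCO₃: 1750 eq × 50 g/eq = 87,500 g.
(a) Rise: 87,500 g / 1,082,510 L × 1000 = 80.83 mg/L.

(b) After draining 42% and refilling: 279 × 0.58 + 28 × 0.42 = 173.58 ppm.
(b) Deficit to target: 234 − 173.58 = 60.42 mg/L.
(b) As CaCO₃: 60.42 mg/L × 657,000 L = 39,700 g; ÷ 100.1 = 396.6 mol Ca²⁺.
(b) Mass: 396.6 × 147 = 58,290 g.

(a) 80.8 ppm; (b) 58.3 kg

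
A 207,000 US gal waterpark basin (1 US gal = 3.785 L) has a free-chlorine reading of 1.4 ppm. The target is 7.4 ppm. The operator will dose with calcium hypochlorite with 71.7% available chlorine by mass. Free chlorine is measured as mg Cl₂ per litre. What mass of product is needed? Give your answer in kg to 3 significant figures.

Volume: 207,000 US gal × 3.785 L/gal = 783,495 L.
Chlorine deficit: 7.4 − 1.4 = 6 ppm = 6 mg/L as Cl₂.
Cl₂ equivalent needed: 6 mg/L × 783,495 L = 4,701,000 mg = 4701 g.
Product at 71.7% available chlorine: 4701 / 0.717 = 6556 g.

6.56 kg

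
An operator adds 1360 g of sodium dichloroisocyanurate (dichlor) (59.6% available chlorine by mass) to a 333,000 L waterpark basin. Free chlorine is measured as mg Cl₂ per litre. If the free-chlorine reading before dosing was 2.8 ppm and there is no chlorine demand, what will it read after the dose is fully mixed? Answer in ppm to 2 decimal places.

Available chlorine delivered: 1360 g × 0.596 = 810.6 g as Cl₂.
Concentration rise: 810.6 g / 333,000 L = 2.434 mg/L = 2.43 ppm.
Final FC: 2.8 + 2.43 = 5.23 ppm.

5.23 ppm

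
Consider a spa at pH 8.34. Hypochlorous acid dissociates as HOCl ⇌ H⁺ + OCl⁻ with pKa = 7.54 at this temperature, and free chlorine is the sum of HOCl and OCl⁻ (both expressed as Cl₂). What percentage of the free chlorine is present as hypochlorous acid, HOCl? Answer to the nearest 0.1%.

[OCl⁻]/[HOCl] = 10^(pH − pKa) = 10^(8.34 − 7.54) = 10^0.80 = 6.31.
Fraction as HOCl = 1 / (1 + 6.31) = 0.1368.

13.7%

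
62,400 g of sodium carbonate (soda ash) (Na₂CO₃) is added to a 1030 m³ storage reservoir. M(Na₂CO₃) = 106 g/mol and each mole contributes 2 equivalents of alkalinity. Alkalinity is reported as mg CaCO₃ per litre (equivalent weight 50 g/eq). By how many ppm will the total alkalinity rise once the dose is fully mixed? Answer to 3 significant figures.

Volume: 1030 m³ = 1,030,000 L.
Moles of Na₂CO₃: 62,400 g ÷ 106 g/mol = 588.7 mol → 1177 eq of alkalinity.
As CaCO₃: 1177 eq × 50 g/eq = 58,870 g.
Rise: 58,870 g / 1,030,000 L × 1000 = 57.15 mg/L.

57.2 ppm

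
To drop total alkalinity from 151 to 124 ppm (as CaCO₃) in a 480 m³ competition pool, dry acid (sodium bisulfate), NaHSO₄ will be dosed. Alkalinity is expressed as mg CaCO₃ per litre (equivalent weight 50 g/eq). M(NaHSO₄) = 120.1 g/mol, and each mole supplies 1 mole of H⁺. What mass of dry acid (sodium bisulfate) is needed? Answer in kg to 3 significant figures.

31.1 kg

Volume: 480 m³ = 480,000 L.
Alkalinity to neutralize: (151 − 124) = 27 mg/L as CaCO₃ × 480,000 L = 12,960 g as CaCO₃.
Equivalents of H⁺ required: 12,960 ÷ 50 g/eq = 259.2 eq = 259.2 mol NaHSO₄.
Mass of NaHSO₄: 259.2 × 120.1 = 31,130 g.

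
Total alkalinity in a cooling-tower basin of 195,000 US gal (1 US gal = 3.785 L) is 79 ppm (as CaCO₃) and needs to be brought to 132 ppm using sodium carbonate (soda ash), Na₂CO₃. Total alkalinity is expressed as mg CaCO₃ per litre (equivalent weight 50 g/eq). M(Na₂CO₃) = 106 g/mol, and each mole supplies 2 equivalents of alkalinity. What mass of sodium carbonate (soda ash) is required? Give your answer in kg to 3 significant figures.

41.5 kg

Volume: 195,000 US gal × 3.785 L/gal = 738,075 L.
Alkalinity to add: (132 − 79) = 53 mg/L as CaCO₃ × 738,075 L = 39,120 g as CaCO₃.
Equivalents: 39,120 g ÷ 50 g/eq = 782.4 eq.
Each mole of Na₂CO₃ supplies 2 eq, so 782.4 / 2 = 391.2 mol.
Mass: 391.2 mol × 106 g/mol = 41,470 g.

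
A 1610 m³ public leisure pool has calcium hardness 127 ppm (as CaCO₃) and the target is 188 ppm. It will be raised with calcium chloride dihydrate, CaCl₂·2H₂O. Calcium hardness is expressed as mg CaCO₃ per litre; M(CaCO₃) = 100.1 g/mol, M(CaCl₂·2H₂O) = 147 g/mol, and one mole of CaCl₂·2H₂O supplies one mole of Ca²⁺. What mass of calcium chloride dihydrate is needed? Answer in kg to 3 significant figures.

Volume: 1610 m³ = 1,610,000 L.
Hardness to add: (188 − 127) = 61 mg/L as CaCO₃ × 1,610,000 L = 98,210 g as CaCO₃.
Moles of Ca²⁺ (1 mol Ca²⁺ ≡ 1 mol CaCO₃): 98,210 / 100.1 g/mol = 981.1 mol.
Mass of CaCl₂·2H₂O: 981.1 × 147 = 144,200 g.

144 kg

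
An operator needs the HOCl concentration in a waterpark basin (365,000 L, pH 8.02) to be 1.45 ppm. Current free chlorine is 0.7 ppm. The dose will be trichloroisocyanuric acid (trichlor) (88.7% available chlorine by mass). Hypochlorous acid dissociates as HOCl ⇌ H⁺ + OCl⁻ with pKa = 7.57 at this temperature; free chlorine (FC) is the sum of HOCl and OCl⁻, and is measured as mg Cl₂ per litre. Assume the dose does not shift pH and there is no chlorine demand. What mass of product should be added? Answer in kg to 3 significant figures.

[OCl⁻]/[HOCl] = 10^(pH − pKa) = 10^(8.02 − 7.57) = 2.818; fraction as HOCl = 1/(1 + 2.818) = 0.2619.
Free chlorine required for 1.45 ppm HOCl: 1.45 / 0.2619 = 5.537 ppm.
FC to add: 5.537 − 0.7 = 4.837 mg/L as Cl₂.
Cl₂ equivalent: 4.837 mg/L × 365,000 L = 1765 g.
Product at 88.7% available Cl: 1765 / 0.887 = 1990 g.

1.99 kg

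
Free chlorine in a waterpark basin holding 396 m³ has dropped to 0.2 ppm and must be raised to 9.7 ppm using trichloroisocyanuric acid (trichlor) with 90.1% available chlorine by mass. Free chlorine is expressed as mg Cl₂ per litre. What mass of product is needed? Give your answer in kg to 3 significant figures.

4.18 kg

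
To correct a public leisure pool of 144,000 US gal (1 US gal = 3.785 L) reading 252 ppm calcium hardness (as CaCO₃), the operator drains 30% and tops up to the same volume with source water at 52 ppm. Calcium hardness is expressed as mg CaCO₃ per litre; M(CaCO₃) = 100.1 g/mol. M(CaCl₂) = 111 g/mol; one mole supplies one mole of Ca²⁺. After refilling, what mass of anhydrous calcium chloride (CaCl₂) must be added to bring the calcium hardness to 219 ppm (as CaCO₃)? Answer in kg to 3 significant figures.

16.3 kg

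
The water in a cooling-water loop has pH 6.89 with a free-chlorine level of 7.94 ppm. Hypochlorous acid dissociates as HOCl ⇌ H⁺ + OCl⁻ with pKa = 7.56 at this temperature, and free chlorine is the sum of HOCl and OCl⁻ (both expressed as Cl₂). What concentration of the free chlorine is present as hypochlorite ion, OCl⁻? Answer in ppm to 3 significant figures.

1.40 ppm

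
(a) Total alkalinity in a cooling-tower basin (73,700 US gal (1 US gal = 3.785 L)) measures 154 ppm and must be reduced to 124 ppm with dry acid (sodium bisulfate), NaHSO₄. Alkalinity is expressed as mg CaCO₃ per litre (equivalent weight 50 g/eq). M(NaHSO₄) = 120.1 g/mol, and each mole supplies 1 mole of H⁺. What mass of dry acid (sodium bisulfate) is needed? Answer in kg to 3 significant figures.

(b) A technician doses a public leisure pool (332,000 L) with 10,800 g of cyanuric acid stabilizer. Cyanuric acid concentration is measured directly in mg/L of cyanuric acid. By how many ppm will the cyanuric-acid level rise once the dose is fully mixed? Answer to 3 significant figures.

(a) 20.1 kg; (b) 32.5 ppm

(a) Volume: 73,700 US gal × 3.785 L/gal = 278,954 L.
(a) Alkalinity to neutralize: (154 − 124) = 30 mg/L as CaCO₃ × 278,954 L = 8369 g as CaCO₃.
(a) Equivalents of H⁺ required: 8369 ÷ 50 g/eq = 167.4 eq = 167.4 mol NaHSO₄.
(a) Mass of NaHSO₄: 167.4 × 120.1 = 20,100 g.

(b) Rise: 10,800 g / 332,000 L × 1000 = 32.53 mg/L.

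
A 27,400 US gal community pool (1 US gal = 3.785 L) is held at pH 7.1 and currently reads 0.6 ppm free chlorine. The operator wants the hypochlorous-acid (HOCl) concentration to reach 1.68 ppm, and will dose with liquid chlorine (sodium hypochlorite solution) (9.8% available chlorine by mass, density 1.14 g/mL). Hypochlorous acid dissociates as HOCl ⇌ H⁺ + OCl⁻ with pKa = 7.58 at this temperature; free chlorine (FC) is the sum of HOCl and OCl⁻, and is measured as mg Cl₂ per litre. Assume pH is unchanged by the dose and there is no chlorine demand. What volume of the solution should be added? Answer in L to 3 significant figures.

1.52 L

Volume: 27,400 US gal × 3.785 L/gal = 103,709 L.
[OCl⁻]/[HOCl] = 10^(pH − pKa) = 10^(7.1 − 7.58) = 0.3311; fraction as HOCl = 1/(1 + 0.3311) = 0.7512.
Free chlorine required for 1.68 ppm HOCl: 1.68 / 0.7512 = 2.236 ppm.
FC to add: 2.236 − 0.6 = 1.636 mg/L as Cl₂.
Cl₂ equivalent: 1.636 mg/L × 103,709 L = 169.7 g.
Product at 9.8% available Cl: 169.7 / 0.098 = 1732 g.
Volume: 1732 g ÷ 1.14 g/mL = 1519 mL.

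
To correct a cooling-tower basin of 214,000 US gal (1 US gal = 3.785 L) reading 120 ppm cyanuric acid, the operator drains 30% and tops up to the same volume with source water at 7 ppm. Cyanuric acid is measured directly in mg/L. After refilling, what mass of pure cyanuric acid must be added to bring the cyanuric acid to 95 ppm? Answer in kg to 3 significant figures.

Volume: 214,000 US gal × 3.785 L/gal = 809,990 L.
After draining 30% and refilling: 120 × 0.70 + 7 × 0.30 = 86.1 ppm.
Deficit to target: 95 − 86.1 = 8.9 mg/L.
Mass: 8.9 mg/L × 809,990 L = 7209 g cyanuric acid.

7.21 kg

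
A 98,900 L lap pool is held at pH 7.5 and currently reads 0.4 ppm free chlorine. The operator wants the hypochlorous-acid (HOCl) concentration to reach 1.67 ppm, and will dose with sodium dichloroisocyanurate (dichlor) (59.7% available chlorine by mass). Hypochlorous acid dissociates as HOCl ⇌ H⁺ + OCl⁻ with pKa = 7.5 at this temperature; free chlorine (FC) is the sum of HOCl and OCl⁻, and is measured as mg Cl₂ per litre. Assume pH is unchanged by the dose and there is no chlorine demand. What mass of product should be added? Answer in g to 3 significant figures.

487 g

[OCl⁻]/[HOCl] = 10^(pH − pKa) = 10^(7.5 − 7.5) = 1; fraction as HOCl = 1/(1 + 1) = 0.5.
Free chlorine required for 1.67 ppm HOCl: 1.67 / 0.5 = 3.34 ppm.
FC to add: 3.34 − 0.4 = 2.94 mg/L as Cl₂.
Cl₂ equivalent: 2.94 mg/L × 98,900 L = 290.8 g.
Product at 59.7% available Cl: 290.8 / 0.597 = 487 g.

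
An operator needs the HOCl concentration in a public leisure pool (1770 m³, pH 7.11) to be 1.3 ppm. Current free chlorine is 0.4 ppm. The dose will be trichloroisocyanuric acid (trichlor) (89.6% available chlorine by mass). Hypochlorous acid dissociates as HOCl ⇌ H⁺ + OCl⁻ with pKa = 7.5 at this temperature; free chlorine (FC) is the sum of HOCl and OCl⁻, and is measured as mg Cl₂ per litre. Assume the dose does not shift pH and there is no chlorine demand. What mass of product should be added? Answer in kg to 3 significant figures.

Volume: 1770 m³ = 1,770,000 L.
[OCl⁻]/[HOCl] = 10^(pH − pKa) = 10^(7.11 − 7.5) = 0.4074; fraction as HOCl = 1/(1 + 0.4074) = 0.7105.
Free chlorine required for 1.3 ppm HOCl: 1.3 / 0.7105 = 1.83 ppm.
FC to add: 1.83 − 0.4 = 1.43 mg/L as Cl₂.
Cl₂ equivalent: 1.43 mg/L × 1,770,000 L = 2530 g.
Product at 89.6% available Cl: 2530 / 0.896 = 2824 g.

2.82 kg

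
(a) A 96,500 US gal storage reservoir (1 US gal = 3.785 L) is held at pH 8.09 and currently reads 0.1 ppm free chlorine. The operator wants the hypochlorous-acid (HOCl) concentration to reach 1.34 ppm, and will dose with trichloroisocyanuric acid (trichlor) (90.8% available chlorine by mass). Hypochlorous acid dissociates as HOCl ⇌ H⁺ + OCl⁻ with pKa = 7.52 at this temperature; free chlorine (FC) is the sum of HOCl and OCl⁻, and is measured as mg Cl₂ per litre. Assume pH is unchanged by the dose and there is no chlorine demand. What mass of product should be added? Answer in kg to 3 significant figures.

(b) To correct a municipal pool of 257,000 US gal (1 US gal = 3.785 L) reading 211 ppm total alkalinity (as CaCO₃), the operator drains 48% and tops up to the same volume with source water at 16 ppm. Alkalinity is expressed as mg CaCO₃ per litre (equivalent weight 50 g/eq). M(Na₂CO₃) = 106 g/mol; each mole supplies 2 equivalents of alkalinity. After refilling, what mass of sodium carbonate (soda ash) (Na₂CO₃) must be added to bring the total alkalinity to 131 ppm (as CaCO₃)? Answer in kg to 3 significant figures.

(a) Volume: 96,500 US gal × 3.785 L/gal = 365,252 L.
(a) [OCl⁻]/[HOCl] = 10^(pH − pKa) = 10^(8.09 − 7.52) = 3.715; fraction as HOCl = 1/(1 + 3.715) = 0.2121.
(a) Free chlorine required for 1.34 ppm HOCl: 1.34 / 0.2121 = 6.319 ppm.
(a) FC to add: 6.319 − 0.1 = 6.219 mg/L as Cl₂.
(a) Cl₂ equivalent: 6.219 mg/L × 365,252 L = 2271 g.
(a) Product at 90.8% available Cl: 2271 / 0.908 = 2501 g.

(b) Volume: 257,000 US gal × 3.785 L/gal = 972,745 L.
(b) After draining 48% and refilling: 211 × 0.52 + 16 × 0.48 = 117.4 ppm.
(b) Deficit to target: 131 − 117.4 = 13.6 mg/L.
(b) As CaCO₃: 13.6 mg/L × 972,745 L = 13,230 g; ÷ 50 g/eq ÷ 2 = 132.3 mol Na₂CO₃.
(b) Mass: 132.3 × 106 = 14,020 g.

(a) 2.50 kg; (b) 14.0 kg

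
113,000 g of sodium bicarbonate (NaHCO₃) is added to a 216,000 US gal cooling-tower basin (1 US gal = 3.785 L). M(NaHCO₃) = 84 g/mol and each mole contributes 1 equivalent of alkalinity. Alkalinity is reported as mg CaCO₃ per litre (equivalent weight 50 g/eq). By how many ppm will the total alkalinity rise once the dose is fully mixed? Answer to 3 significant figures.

82.3 ppm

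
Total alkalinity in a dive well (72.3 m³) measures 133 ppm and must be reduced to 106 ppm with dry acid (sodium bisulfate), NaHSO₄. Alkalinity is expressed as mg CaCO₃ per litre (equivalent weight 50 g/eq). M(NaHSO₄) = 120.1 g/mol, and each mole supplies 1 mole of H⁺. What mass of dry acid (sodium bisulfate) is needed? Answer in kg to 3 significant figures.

Volume: 72.3 m³ = 72,300 L.
Alkalinity to neutralize: (133 − 106) = 27 mg/L as CaCO₃ × 72,300 L = 1952 g as CaCO₃.
Equivalents of H⁺ required: 1952 ÷ 50 g/eq = 39.04 eq = 39.04 mol NaHSO₄.
Mass of NaHSO₄: 39.04 × 120.1 = 4689 g.

4.69 kg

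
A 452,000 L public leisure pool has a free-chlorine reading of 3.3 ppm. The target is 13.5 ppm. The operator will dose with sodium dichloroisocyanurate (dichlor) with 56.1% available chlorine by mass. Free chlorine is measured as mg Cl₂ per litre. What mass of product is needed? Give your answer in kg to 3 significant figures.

Chlorine deficit: 13.5 − 3.3 = 10.2 ppm = 10.2 mg/L as Cl₂.
Cl₂ equivalent needed: 10.2 mg/L × 452,000 L = 4,610,000 mg = 4610 g.
Product at 56.1% available chlorine: 4610 / 0.561 = 8218 g.

8.22 kg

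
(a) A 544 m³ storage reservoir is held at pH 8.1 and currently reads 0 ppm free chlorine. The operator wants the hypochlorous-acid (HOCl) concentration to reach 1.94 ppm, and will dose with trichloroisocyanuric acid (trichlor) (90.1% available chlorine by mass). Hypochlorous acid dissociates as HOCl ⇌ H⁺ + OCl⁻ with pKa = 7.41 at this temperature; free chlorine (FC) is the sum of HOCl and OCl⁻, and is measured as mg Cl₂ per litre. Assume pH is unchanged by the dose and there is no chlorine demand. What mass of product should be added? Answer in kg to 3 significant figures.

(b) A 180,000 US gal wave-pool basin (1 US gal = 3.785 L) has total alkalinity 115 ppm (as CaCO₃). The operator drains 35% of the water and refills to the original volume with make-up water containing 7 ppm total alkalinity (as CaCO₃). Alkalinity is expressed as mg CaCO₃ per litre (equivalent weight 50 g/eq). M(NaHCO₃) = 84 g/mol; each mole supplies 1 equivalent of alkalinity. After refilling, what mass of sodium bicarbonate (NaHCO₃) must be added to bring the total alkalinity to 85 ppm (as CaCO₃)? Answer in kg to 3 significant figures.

(a) Volume: 544 m³ = 544,000 L.
(a) [OCl⁻]/[HOCl] = 10^(pH − pKa) = 10^(8.1 − 7.41) = 4.898; fraction as HOCl = 1/(1 + 4.898) = 0.1696.
(a) Free chlorine required for 1.94 ppm HOCl: 1.94 / 0.1696 = 11.44 ppm.
(a) FC to add: 11.44 − 0 = 11.44 mg/L as Cl₂.
(a) Cl₂ equivalent: 11.44 mg/L × 544,000 L = 6224 g.
(a) Product at 90.1% available Cl: 6224 / 0.901 = 6908 g.

(b) Volume: 180,000 US gal × 3.785 L/gal = 681,300 L.
(b) After draining 35% and refilling: 115 × 0.65 + 7 × 0.35 = 77.2 ppm.
(b) Deficit to target: 85 − 77.2 = 7.8 mg/L.
(b) As CaCO₃: 7.8 mg/L × 681,300 L = 5314 g; ÷ 50 g/eq ÷ 1 = 106.3 mol NaHCO₃.
(b) Mass: 106.3 × 84 = 8928 g.

(a) 6.91 kg; (b) 8.93 kg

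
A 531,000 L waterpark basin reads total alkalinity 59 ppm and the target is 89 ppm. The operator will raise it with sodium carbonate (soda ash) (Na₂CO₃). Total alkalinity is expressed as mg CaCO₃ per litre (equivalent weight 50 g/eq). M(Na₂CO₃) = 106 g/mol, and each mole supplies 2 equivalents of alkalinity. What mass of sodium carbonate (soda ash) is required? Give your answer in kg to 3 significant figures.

16.9 kg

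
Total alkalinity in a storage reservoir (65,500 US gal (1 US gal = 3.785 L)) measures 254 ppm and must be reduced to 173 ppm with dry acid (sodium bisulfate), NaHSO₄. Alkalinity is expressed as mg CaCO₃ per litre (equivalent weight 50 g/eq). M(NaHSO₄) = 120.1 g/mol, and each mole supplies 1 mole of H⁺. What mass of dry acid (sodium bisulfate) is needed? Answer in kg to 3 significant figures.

Volume: 65,500 US gal × 3.785 L/gal = 247,918 L.
Alkalinity to neutralize: (254 − 173) = 81 mg/L as CaCO₃ × 247,918 L = 20,080 g as CaCO₃.
Equivalents of H⁺ required: 20,080 ÷ 50 g/eq = 401.6 eq = 401.6 mol NaHSO₄.
Mass of NaHSO₄: 401.6 × 120.1 = 48,240 g.

48.2 kg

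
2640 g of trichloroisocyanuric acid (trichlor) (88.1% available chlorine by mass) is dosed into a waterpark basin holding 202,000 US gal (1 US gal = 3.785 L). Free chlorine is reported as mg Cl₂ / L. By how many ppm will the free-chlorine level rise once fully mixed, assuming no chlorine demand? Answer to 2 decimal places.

Volume: 202,000 US gal × 3.785 L/gal = 764,570 L.
Available chlorine delivered: 2640 g × 0.881 = 2326 g as Cl₂.
Concentration rise: 2326 g / 764,570 L = 3.042 mg/L = 3.04 ppm.

3.04 ppm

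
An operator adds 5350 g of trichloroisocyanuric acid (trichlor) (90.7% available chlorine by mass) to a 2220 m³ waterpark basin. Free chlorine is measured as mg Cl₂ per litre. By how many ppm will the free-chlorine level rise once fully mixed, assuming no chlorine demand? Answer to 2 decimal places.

Volume: 2220 m³ = 2,220,000 L.
Available chlorine delivered: 5350 g × 0.907 = 4852 g as Cl₂.
Concentration rise: 4852 g / 2,220,000 L = 2.186 mg/L = 2.19 ppm.

2.19 ppm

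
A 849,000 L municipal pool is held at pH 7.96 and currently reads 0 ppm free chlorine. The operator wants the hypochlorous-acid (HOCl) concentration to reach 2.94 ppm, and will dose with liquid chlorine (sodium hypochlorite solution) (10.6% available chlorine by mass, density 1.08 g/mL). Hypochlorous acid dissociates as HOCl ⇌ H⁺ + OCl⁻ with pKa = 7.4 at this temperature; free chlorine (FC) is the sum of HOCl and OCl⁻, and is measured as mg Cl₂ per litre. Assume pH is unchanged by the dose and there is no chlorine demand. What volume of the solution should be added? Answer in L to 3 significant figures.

101 L

[OCl⁻]/[HOCl] = 10^(pH − pKa) = 10^(7.96 − 7.4) = 3.631; fraction as HOCl = 1/(1 + 3.631) = 0.2159.
Free chlorine required for 2.94 ppm HOCl: 2.94 / 0.2159 = 13.61 ppm.
FC to add: 13.61 − 0 = 13.61 mg/L as Cl₂.
Cl₂ equivalent: 13.61 mg/L × 849,000 L = 11,560 g.
Product at 10.6% available Cl: 11,560 / 0.106 = 109,000 g.
Volume: 109,000 g ÷ 1.08 g/mL = 101,000 mL.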